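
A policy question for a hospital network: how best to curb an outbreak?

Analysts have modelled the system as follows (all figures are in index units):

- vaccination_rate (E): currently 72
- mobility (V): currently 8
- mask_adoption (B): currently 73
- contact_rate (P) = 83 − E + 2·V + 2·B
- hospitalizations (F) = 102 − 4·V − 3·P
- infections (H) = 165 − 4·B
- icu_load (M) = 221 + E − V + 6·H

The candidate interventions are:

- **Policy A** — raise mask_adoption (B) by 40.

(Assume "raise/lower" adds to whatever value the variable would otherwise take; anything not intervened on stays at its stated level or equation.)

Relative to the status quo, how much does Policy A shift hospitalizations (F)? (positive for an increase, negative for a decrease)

-240

Baseline:
  E = 72
  V = 8
  B = 73
  P = 83 − 72 + 2·8 + 2·73 = 173
  F = 102 − 4·8 − 3·173 = -449
Policy A (B + 40):
  E = 72
  V = 8
  B = 73 + 40 = 113
  P = 83 − 72 + 2·8 + 2·113 = 253
  F = 102 − 4·8 − 3·253 = -689
Change in F: -689 − (-449) = -240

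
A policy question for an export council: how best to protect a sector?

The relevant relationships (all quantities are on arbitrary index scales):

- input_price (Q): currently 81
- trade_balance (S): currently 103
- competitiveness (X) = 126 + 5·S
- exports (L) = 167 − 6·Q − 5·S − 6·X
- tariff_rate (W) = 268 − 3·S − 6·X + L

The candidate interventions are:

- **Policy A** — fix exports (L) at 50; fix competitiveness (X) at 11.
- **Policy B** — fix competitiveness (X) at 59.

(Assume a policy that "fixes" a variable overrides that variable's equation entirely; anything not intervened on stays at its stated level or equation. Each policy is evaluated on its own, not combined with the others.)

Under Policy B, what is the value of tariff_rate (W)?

-1583

Policy B (X := 59):
  Q = 81
  S = 103
  X = 59
  L = 167 − 6·81 − 5·103 − 6·59 = -1188
  W = 268 − 3·103 − 6·59 + (-1188) = -1583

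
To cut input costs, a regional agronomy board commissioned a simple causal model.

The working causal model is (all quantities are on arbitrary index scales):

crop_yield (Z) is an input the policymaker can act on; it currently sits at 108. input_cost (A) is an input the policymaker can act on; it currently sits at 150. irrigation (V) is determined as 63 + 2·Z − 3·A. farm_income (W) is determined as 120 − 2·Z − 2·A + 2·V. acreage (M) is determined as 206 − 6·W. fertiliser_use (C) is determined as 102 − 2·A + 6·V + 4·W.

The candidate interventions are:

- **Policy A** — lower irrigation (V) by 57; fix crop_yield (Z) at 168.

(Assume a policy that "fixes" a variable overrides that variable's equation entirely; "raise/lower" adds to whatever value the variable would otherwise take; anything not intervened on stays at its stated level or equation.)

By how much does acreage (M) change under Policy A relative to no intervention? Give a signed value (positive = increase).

Baseline:
  Z = 108
  A = 150
  V = 63 + 2·108 − 3·150 = -171
  W = 120 − 2·108 − 2·150 + 2·(-171) = -738
  M = 206 − 6·(-738) = 4634
Policy A (V − 57, Z := 168):
  Z = 168
  A = 150
  V = 63 + 2·168 − 3·150 (−57 from intervention) = -108
  W = 120 − 2·168 − 2·150 + 2·(-108) = -732
  M = 206 − 6·(-732) = 4598
Change in M: 4598 − 4634 = -36

-36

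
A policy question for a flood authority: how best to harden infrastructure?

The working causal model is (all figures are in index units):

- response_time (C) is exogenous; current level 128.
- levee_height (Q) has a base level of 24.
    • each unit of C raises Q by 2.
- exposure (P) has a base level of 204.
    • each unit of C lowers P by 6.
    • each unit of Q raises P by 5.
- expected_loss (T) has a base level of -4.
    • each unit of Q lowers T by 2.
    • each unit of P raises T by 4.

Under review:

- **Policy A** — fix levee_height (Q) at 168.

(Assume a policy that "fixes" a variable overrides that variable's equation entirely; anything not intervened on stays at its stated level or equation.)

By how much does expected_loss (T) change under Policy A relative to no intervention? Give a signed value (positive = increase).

-2016

Baseline:
  C = 128
  Q = 24 + 2·128 = 280
  P = 204 − 6·128 + 5·280 = 836
  T = -4 − 2·280 + 4·836 = 2780
Policy A (Q := 168):
  C = 128
  Q = 168
  P = 204 − 6·128 + 5·168 = 276
  T = -4 − 2·168 + 4·276 = 764
Change in T: 764 − 2780 = -2016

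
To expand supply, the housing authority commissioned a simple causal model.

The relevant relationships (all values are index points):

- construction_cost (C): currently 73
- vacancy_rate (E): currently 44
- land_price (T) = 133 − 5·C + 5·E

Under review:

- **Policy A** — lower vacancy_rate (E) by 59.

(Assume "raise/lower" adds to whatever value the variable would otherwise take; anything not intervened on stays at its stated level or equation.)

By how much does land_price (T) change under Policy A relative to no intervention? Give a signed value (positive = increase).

Baseline:
  C = 73
  E = 44
  T = 133 − 5·73 + 5·44 = -12
Policy A (E − 59):
  C = 73
  E = 44 − 59 = -15
  T = 133 − 5·73 + 5·(-15) = -307
Change in T: -307 − (-12) = -295

-295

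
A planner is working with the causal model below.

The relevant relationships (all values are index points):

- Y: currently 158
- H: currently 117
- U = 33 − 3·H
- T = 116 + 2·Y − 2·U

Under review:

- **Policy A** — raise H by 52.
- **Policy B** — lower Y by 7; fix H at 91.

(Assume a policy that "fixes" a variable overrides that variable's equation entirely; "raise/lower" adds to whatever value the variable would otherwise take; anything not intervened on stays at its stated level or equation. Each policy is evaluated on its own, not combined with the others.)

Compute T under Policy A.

1380

Policy A (H + 52):
  Y = 158
  H = 117 + 52 = 169
  U = 33 − 3·169 = -474
  T = 116 + 2·158 − 2·(-474) = 1380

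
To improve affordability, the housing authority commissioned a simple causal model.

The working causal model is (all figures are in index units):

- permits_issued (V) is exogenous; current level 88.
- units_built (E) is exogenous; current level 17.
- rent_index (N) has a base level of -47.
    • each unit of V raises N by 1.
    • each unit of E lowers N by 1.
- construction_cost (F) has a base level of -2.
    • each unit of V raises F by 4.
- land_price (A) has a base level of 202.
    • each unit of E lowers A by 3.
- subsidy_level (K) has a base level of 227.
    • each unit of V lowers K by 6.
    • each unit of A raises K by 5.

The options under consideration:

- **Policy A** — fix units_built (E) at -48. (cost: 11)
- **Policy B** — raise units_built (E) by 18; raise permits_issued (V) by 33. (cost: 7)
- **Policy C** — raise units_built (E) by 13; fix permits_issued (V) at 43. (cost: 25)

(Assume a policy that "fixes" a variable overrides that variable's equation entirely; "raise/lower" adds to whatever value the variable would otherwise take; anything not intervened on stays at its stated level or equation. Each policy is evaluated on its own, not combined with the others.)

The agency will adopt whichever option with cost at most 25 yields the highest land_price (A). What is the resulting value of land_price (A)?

346

Policy A (E := -48):
  E = -48
  A = 202 − 3·(-48) = 346
Policy B (E + 18, V + 33):
  E = 17 + 18 = 35
  A = 202 − 3·35 = 97
Policy C (E + 13, V := 43):
  E = 17 + 13 = 30
  A = 202 − 3·30 = 112
Comparing — Policy A: A=346, Policy B: A=97, Policy C: A=112. Highest is 346 (Policy A).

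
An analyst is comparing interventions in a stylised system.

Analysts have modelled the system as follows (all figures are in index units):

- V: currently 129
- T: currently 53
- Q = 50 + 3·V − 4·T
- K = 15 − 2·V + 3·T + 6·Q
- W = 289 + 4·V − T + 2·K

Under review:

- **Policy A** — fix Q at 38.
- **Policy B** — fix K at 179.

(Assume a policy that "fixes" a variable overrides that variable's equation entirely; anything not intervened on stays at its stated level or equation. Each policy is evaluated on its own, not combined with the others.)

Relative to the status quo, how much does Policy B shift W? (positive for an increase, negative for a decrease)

-2174

Baseline:
  V = 129
  T = 53
  Q = 50 + 3·129 − 4·53 = 225
  K = 15 − 2·129 + 3·53 + 6·225 = 1266
  W = 289 + 4·129 − 53 + 2·1266 = 3284
Policy B (K := 179):
  V = 129
  T = 53
  Q = 50 + 3·129 − 4·53 = 225
  K = 179
  W = 289 + 4·129 − 53 + 2·179 = 1110
Change in W: 1110 − 3284 = -2174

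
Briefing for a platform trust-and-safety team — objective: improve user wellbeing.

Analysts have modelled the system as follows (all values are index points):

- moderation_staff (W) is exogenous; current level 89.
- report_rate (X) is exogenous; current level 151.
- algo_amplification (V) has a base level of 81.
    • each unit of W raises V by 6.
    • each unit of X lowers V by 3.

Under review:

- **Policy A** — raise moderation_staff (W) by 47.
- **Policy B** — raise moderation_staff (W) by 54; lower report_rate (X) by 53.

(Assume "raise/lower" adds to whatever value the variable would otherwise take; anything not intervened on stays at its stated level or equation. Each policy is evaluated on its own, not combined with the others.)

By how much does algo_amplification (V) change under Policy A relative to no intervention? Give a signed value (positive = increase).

282

Baseline:
  W = 89
  X = 151
  V = 81 + 6·89 − 3·151 = 162
Policy A (W + 47):
  W = 89 + 47 = 136
  X = 151
  V = 81 + 6·136 − 3·151 = 444
Change in V: 444 − 162 = 282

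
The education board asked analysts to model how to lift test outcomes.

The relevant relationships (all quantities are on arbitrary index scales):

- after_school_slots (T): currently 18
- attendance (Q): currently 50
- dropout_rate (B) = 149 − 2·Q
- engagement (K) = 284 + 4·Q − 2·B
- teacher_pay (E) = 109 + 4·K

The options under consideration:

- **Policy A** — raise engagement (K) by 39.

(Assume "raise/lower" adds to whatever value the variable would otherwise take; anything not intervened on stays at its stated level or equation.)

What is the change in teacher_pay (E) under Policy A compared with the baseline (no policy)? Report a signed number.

Baseline:
  Q = 50
  B = 149 − 2·50 = 49
  K = 284 + 4·50 − 2·49 = 386
  E = 109 + 4·386 = 1653
Policy A (K + 39):
  Q = 50
  B = 149 − 2·50 = 49
  K = 284 + 4·50 − 2·49 (+39 from intervention) = 425
  E = 109 + 4·425 = 1809
Change in E: 1809 − 1653 = 156

156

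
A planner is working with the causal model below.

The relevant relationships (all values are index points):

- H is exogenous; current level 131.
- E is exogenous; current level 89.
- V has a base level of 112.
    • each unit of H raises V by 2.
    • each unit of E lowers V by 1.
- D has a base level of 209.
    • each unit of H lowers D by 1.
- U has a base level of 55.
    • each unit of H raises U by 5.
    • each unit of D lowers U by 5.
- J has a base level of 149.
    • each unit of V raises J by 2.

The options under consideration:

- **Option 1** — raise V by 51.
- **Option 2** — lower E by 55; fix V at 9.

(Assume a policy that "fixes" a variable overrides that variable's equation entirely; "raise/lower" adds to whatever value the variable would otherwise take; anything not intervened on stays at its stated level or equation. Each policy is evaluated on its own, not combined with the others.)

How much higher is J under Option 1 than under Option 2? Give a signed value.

Option 1 (V + 51):
  H = 131
  E = 89
  V = 112 + 2·131 − 89 (+51 from intervention) = 336
  J = 149 + 2·336 = 821
Option 2 (E − 55, V := 9):
  H = 131
  E = 89 − 55 = 34
  V = 9
  J = 149 + 2·9 = 167
J: 821 − 167 = 654

654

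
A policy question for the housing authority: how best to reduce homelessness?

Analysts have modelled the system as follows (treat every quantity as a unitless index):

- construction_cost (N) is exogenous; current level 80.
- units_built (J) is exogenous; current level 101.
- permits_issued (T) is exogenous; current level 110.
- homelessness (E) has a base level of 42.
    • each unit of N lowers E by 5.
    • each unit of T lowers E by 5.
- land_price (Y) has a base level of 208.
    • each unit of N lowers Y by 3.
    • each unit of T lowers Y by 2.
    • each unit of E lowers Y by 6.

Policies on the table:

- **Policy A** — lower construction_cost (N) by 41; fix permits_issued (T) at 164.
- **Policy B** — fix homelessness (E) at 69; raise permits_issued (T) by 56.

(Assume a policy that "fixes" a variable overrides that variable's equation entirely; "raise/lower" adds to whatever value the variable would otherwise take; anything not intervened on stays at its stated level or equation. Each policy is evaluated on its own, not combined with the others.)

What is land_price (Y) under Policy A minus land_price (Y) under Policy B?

Policy A (N − 41, T := 164):
  N = 80 − 41 = 39
  T = 164
  E = 42 − 5·39 − 5·164 = -973
  Y = 208 − 3·39 − 2·164 − 6·(-973) = 5601
Policy B (E := 69, T + 56):
  N = 80
  T = 110 + 56 = 166
  E = 69
  Y = 208 − 3·80 − 2·166 − 6·69 = -778
Y: 5601 − (-778) = 6379

6379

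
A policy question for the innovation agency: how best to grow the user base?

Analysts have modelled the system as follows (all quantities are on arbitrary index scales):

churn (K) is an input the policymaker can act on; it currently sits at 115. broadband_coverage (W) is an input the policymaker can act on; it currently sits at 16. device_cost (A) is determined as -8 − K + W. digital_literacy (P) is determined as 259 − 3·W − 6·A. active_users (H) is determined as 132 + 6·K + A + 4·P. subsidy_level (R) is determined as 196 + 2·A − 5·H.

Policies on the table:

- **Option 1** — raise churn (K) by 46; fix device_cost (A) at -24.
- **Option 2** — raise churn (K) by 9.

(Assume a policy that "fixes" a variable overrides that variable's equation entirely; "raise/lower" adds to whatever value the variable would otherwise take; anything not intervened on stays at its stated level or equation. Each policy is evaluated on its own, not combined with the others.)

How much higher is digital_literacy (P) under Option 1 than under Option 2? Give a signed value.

Option 1 (K + 46, A := -24):
  K = 115 + 46 = 161
  W = 16
  A = -24
  P = 259 − 3·16 − 6·(-24) = 355
Option 2 (K + 9):
  K = 115 + 9 = 124
  W = 16
  A = -8 − 124 + 16 = -116
  P = 259 − 3·16 − 6·(-116) = 907
P: 355 − 907 = -552

-552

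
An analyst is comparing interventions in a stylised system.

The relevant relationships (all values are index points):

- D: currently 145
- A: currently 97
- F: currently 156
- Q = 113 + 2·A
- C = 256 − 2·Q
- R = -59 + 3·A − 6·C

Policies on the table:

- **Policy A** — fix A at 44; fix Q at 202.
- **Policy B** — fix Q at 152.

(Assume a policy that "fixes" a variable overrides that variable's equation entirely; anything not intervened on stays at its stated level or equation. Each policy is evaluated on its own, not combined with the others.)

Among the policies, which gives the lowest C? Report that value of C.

-148

Policy A (A := 44, Q := 202):
  A = 44
  Q = 202
  C = 256 − 2·202 = -148
Policy B (Q := 152):
  A = 97
  Q = 152
  C = 256 − 2·152 = -48
Comparing — Policy A: C=-148, Policy B: C=-48. Lowest is -148 (Policy A).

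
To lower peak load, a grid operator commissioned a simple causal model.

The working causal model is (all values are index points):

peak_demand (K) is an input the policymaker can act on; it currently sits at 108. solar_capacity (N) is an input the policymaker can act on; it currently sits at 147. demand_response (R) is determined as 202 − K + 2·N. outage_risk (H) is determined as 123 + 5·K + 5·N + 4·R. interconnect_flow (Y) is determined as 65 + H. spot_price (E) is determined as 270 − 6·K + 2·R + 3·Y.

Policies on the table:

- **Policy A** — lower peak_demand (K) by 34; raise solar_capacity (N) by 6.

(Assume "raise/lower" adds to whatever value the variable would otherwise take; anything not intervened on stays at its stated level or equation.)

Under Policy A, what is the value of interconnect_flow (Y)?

Policy A (K − 34, N + 6):
  K = 108 − 34 = 74
  N = 147 + 6 = 153
  R = 202 − 74 + 2·153 = 434
  H = 123 + 5·74 + 5·153 + 4·434 = 2994
  Y = 65 + 2994 = 3059

3059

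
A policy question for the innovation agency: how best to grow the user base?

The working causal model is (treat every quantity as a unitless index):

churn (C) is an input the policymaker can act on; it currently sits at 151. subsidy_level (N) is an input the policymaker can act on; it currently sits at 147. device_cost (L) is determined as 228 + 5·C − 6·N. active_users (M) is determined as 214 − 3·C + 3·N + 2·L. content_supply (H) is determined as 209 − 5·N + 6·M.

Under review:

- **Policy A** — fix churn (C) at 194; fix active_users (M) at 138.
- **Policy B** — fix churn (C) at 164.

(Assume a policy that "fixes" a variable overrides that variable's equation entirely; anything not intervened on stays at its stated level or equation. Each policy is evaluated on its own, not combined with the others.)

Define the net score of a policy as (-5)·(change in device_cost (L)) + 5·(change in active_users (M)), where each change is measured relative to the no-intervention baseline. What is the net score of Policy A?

Baseline:
  C = 151
  N = 147
  L = 228 + 5·151 − 6·147 = 101
  M = 214 − 3·151 + 3·147 + 2·101 = 404
Policy A (C := 194, M := 138):
  C = 194
  N = 147
  L = 228 + 5·194 − 6·147 = 316
  M = 138
ΔL = 316 − 101 = 215; ΔM = 138 − 404 = -266
Score = (-5)·215 + 5·(-266) = -2405

-2405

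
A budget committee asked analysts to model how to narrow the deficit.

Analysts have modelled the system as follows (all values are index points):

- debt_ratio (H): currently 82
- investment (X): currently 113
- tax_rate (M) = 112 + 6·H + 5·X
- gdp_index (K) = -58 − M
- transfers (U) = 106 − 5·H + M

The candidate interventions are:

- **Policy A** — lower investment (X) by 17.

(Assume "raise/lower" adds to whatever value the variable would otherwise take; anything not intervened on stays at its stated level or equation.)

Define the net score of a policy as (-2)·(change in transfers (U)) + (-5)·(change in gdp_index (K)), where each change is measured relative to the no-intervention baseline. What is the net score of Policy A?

Baseline:
  H = 82
  X = 113
  M = 112 + 6·82 + 5·113 = 1169
  K = -58 − 1169 = -1227
  U = 106 − 5·82 + 1169 = 865
Policy A (X − 17):
  H = 82
  X = 113 − 17 = 96
  M = 112 + 6·82 + 5·96 = 1084
  K = -58 − 1084 = -1142
  U = 106 − 5·82 + 1084 = 780
ΔU = 780 − 865 = -85; ΔK = -1142 − (-1227) = 85
Score = (-2)·(-85) + (-5)·85 = -255

-255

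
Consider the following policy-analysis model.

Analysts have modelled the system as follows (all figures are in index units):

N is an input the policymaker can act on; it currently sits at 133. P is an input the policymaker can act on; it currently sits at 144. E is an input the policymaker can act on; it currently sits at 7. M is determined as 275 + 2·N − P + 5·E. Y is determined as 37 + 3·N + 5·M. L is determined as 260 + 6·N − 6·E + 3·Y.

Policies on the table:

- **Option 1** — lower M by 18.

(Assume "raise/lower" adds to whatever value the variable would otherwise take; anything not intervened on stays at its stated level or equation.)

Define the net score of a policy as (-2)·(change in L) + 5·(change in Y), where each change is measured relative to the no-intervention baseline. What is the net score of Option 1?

90

Baseline:
  N = 133
  P = 144
  E = 7
  M = 275 + 2·133 − 144 + 5·7 = 432
  Y = 37 + 3·133 + 5·432 = 2596
  L = 260 + 6·133 − 6·7 + 3·2596 = 8804
Option 1 (M − 18):
  N = 133
  P = 144
  E = 7
  M = 275 + 2·133 − 144 + 5·7 (−18 from intervention) = 414
  Y = 37 + 3·133 + 5·414 = 2506
  L = 260 + 6·133 − 6·7 + 3·2506 = 8534
ΔL = 8534 − 8804 = -270; ΔY = 2506 − 2596 = -90
Score = (-2)·(-270) + 5·(-90) = 90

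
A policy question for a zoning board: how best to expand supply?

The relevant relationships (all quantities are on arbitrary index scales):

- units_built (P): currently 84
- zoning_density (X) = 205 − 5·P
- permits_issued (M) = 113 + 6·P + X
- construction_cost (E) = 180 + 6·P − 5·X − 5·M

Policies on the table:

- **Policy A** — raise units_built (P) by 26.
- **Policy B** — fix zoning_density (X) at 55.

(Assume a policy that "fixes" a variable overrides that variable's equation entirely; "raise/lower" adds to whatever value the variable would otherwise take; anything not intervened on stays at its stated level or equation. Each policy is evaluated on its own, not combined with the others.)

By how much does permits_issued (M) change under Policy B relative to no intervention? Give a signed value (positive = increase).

Baseline:
  P = 84
  X = 205 − 5·84 = -215
  M = 113 + 6·84 + (-215) = 402
Policy B (X := 55):
  P = 84
  X = 55
  M = 113 + 6·84 + 55 = 672
Change in M: 672 − 402 = 270

270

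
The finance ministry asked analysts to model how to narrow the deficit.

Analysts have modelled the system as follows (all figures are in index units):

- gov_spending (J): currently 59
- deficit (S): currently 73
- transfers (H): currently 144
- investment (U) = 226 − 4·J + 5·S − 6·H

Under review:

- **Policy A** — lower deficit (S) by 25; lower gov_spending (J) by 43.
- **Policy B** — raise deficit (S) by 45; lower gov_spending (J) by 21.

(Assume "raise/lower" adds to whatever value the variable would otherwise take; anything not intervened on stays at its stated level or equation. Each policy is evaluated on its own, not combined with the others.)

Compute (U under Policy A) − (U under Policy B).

Policy A (S − 25, J − 43):
  J = 59 − 43 = 16
  S = 73 − 25 = 48
  H = 144
  U = 226 − 4·16 + 5·48 − 6·144 = -462
Policy B (S + 45, J − 21):
  J = 59 − 21 = 38
  S = 73 + 45 = 118
  H = 144
  U = 226 − 4·38 + 5·118 − 6·144 = -200
U: -462 − (-200) = -262

-262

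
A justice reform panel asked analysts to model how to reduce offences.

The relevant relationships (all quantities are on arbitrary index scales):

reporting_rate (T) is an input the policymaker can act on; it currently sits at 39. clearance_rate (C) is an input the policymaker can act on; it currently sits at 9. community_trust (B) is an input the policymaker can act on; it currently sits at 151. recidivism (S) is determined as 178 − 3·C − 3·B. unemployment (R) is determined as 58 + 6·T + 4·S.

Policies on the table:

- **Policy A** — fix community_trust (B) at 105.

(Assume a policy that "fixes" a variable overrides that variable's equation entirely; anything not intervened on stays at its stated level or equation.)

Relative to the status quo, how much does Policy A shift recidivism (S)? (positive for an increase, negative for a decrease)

138

Baseline:
  C = 9
  B = 151
  S = 178 − 3·9 − 3·151 = -302
Policy A (B := 105):
  C = 9
  B = 105
  S = 178 − 3·9 − 3·105 = -164
Change in S: -164 − (-302) = 138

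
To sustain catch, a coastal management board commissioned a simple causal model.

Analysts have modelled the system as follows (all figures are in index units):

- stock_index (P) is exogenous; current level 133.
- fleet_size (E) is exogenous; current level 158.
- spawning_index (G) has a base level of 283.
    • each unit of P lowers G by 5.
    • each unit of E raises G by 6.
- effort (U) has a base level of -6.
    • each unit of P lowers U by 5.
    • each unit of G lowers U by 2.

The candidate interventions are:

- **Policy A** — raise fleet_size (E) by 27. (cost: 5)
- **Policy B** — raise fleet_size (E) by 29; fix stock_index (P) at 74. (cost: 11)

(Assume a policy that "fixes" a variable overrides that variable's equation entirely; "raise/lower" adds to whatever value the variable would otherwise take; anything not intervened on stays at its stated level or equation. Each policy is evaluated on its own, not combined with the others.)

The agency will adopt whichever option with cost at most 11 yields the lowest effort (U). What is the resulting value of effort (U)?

Policy A (E + 27):
  P = 133
  E = 158 + 27 = 185
  G = 283 − 5·133 + 6·185 = 728
  U = -6 − 5·133 − 2·728 = -2127
Policy B (E + 29, P := 74):
  P = 74
  E = 158 + 29 = 187
  G = 283 − 5·74 + 6·187 = 1035
  U = -6 − 5·74 − 2·1035 = -2446
Comparing — Policy A: U=-2127, Policy B: U=-2446. Lowest is -2446 (Policy B).

-2446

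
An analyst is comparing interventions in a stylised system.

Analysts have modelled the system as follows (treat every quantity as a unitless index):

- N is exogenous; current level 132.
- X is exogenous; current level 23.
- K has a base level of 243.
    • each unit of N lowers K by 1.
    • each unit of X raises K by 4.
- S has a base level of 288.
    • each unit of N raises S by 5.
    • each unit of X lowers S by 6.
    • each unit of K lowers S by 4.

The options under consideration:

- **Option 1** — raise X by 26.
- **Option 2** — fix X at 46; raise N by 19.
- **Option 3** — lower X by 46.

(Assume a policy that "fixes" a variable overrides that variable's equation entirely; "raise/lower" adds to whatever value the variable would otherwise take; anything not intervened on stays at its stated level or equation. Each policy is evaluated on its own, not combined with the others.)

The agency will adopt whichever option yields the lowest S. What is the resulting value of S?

-574

Option 1 (X + 26):
  N = 132
  X = 23 + 26 = 49
  K = 243 − 132 + 4·49 = 307
  S = 288 + 5·132 − 6·49 − 4·307 = -574
Option 2 (X := 46, N + 19):
  N = 132 + 19 = 151
  X = 46
  K = 243 − 151 + 4·46 = 276
  S = 288 + 5·151 − 6·46 − 4·276 = -337
Option 3 (X − 46):
  N = 132
  X = 23 − 46 = -23
  K = 243 − 132 + 4·(-23) = 19
  S = 288 + 5·132 − 6·(-23) − 4·19 = 1010
Comparing — Option 1: S=-574, Option 2: S=-337, Option 3: S=1010. Lowest is -574 (Option 1).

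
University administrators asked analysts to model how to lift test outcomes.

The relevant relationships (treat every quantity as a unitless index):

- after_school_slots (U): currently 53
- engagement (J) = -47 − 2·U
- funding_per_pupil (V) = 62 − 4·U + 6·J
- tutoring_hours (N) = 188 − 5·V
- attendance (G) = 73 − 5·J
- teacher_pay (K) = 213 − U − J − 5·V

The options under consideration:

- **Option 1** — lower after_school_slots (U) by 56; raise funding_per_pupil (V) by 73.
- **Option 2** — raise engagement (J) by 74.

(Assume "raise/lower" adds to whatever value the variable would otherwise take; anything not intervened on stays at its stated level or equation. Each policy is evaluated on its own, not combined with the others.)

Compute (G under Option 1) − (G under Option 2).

-190

Option 1 (U − 56, V + 73):
  U = 53 − 56 = -3
  J = -47 − 2·(-3) = -41
  G = 73 − 5·(-41) = 278
Option 2 (J + 74):
  U = 53
  J = -47 − 2·53 (+74 from intervention) = -79
  G = 73 − 5·(-79) = 468
G: 278 − 468 = -190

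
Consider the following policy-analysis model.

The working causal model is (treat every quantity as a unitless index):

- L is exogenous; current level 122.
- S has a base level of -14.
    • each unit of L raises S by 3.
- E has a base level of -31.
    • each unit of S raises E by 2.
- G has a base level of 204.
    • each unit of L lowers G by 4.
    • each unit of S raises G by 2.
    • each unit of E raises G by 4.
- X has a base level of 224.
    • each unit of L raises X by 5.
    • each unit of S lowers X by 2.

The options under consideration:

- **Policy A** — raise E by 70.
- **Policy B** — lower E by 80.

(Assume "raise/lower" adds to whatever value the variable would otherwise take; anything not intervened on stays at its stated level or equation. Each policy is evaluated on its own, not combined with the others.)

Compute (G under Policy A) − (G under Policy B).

600

Policy A (E + 70):
  L = 122
  S = -14 + 3·122 = 352
  E = -31 + 2·352 (+70 from intervention) = 743
  G = 204 − 4·122 + 2·352 + 4·743 = 3392
Policy B (E − 80):
  L = 122
  S = -14 + 3·122 = 352
  E = -31 + 2·352 (−80 from intervention) = 593
  G = 204 − 4·122 + 2·352 + 4·593 = 2792
G: 3392 − 2792 = 600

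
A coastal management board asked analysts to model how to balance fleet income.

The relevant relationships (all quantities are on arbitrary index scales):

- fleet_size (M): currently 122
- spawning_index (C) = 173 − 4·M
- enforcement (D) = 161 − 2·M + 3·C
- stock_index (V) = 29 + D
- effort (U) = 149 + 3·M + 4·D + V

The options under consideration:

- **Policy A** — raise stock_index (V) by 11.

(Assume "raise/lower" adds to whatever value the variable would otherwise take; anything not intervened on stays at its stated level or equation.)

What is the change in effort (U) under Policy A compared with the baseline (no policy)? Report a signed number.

11

Baseline:
  M = 122
  C = 173 − 4·122 = -315
  D = 161 − 2·122 + 3·(-315) = -1028
  V = 29 + (-1028) = -999
  U = 149 + 3·122 + 4·(-1028) + (-999) = -4596
Policy A (V + 11):
  M = 122
  C = 173 − 4·122 = -315
  D = 161 − 2·122 + 3·(-315) = -1028
  V = 29 + (-1028) (+11 from intervention) = -988
  U = 149 + 3·122 + 4·(-1028) + (-988) = -4585
Change in U: -4585 − (-4596) = 11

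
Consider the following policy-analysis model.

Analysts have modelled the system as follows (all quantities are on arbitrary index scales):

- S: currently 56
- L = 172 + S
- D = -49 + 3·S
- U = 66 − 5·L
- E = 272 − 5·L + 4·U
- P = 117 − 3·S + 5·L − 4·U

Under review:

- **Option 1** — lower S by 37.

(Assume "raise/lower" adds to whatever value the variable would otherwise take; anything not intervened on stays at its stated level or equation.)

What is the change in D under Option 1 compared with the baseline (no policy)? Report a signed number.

Baseline:
  S = 56
  D = -49 + 3·56 = 119
Option 1 (S − 37):
  S = 56 − 37 = 19
  D = -49 + 3·19 = 8
Change in D: 8 − 119 = -111

-111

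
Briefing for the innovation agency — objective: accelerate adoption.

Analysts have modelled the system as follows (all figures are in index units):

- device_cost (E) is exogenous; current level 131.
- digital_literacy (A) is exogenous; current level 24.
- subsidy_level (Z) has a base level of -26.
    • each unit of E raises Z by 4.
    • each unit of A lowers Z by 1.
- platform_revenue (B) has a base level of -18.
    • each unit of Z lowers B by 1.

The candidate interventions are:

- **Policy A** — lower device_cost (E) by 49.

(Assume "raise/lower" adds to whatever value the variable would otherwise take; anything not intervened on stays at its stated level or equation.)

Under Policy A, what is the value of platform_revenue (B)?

Policy A (E − 49):
  E = 131 − 49 = 82
  A = 24
  Z = -26 + 4·82 − 24 = 278
  B = -18 − 278 = -296

-296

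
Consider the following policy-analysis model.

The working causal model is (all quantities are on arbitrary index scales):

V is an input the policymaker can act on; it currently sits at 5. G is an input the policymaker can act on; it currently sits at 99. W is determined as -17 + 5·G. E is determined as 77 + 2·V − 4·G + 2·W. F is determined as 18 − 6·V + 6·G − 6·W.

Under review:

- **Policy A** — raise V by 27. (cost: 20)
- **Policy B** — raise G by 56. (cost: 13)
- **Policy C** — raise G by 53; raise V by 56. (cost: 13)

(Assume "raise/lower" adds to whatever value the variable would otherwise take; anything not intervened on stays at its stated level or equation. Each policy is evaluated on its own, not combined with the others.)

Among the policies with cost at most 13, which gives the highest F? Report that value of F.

Policy B (G + 56):
  V = 5
  G = 99 + 56 = 155
  W = -17 + 5·155 = 758
  F = 18 − 6·5 + 6·155 − 6·758 = -3630
Policy C (G + 53, V + 56):
  V = 5 + 56 = 61
  G = 99 + 53 = 152
  W = -17 + 5·152 = 743
  F = 18 − 6·61 + 6·152 − 6·743 = -3894
Comparing — Policy B: F=-3630, Policy C: F=-3894. Highest is -3630 (Policy B).

-3630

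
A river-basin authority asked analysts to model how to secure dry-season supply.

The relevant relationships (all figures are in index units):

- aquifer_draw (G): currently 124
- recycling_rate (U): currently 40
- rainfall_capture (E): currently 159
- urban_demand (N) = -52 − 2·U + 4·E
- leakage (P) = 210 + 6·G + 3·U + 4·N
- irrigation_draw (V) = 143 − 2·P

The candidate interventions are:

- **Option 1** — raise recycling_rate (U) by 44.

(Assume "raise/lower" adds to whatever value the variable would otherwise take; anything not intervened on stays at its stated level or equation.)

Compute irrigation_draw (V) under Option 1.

-5597

Option 1 (U + 44):
  G = 124
  U = 40 + 44 = 84
  E = 159
  N = -52 − 2·84 + 4·159 = 416
  P = 210 + 6·124 + 3·84 + 4·416 = 2870
  V = 143 − 2·2870 = -5597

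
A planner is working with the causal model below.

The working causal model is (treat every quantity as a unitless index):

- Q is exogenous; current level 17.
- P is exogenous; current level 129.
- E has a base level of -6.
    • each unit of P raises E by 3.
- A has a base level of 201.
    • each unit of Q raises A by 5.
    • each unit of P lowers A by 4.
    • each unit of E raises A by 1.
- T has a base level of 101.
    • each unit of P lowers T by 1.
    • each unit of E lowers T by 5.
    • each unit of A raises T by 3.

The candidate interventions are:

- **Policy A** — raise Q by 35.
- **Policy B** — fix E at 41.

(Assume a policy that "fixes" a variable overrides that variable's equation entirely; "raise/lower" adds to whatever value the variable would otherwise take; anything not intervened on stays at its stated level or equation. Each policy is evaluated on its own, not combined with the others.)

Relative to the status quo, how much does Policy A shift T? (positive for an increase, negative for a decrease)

525

Baseline:
  Q = 17
  P = 129
  E = -6 + 3·129 = 381
  A = 201 + 5·17 − 4·129 + 381 = 151
  T = 101 − 129 − 5·381 + 3·151 = -1480
Policy A (Q + 35):
  Q = 17 + 35 = 52
  P = 129
  E = -6 + 3·129 = 381
  A = 201 + 5·52 − 4·129 + 381 = 326
  T = 101 − 129 − 5·381 + 3·326 = -955
Change in T: -955 − (-1480) = 525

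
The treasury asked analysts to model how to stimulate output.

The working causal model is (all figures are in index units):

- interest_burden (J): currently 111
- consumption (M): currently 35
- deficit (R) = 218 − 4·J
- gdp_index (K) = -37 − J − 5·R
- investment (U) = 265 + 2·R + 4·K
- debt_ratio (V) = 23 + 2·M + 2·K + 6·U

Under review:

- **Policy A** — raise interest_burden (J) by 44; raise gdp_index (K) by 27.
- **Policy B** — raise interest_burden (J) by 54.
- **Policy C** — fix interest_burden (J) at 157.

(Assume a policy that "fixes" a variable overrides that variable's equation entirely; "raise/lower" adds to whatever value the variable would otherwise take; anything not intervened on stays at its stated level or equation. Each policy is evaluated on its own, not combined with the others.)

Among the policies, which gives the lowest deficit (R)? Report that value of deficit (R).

Policy A (J + 44, K + 27):
  J = 111 + 44 = 155
  R = 218 − 4·155 = -402
Policy B (J + 54):
  J = 111 + 54 = 165
  R = 218 − 4·165 = -442
Policy C (J := 157):
  J = 157
  R = 218 − 4·157 = -410
Comparing — Policy A: R=-402, Policy B: R=-442, Policy C: R=-410. Lowest is -442 (Policy B).

-442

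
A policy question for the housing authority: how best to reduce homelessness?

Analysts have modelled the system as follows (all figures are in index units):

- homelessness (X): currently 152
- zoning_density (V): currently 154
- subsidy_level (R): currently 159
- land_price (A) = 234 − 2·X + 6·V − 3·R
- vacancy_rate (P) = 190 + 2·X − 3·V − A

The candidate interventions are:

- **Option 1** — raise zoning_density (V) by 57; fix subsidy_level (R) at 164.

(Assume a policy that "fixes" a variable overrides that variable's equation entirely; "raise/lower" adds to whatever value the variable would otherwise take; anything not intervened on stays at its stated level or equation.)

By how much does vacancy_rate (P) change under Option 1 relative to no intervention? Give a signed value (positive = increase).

-498

Baseline:
  X = 152
  V = 154
  R = 159
  A = 234 − 2·152 + 6·154 − 3·159 = 377
  P = 190 + 2·152 − 3·154 − 377 = -345
Option 1 (V + 57, R := 164):
  X = 152
  V = 154 + 57 = 211
  R = 164
  A = 234 − 2·152 + 6·211 − 3·164 = 704
  P = 190 + 2·152 − 3·211 − 704 = -843
Change in P: -843 − (-345) = -498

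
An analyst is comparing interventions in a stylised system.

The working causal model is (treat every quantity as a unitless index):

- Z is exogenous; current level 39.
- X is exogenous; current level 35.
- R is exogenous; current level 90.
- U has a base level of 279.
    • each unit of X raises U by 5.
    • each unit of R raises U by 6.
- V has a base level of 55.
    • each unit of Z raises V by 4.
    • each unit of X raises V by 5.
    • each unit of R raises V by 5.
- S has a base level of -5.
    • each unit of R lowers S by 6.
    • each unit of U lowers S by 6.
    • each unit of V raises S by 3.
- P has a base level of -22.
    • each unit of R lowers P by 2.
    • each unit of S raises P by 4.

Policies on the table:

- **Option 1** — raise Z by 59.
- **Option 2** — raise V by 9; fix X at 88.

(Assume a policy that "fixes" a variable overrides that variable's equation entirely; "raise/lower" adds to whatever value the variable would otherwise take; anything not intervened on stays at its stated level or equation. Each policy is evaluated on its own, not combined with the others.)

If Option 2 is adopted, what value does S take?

-4769

Option 2 (V + 9, X := 88):
  Z = 39
  X = 88
  R = 90
  U = 279 + 5·88 + 6·90 = 1259
  V = 55 + 4·39 + 5·88 + 5·90 (+9 from intervention) = 1110
  S = -5 − 6·90 − 6·1259 + 3·1110 = -4769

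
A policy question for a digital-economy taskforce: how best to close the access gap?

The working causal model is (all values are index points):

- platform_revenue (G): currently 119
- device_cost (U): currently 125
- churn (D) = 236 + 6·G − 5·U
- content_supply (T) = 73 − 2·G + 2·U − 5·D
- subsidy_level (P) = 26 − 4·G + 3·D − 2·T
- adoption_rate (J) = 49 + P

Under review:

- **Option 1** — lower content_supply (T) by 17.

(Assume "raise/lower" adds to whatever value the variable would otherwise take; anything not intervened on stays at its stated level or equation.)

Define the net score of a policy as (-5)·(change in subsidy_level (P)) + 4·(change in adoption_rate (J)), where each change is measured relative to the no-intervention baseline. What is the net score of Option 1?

Baseline:
  G = 119
  U = 125
  D = 236 + 6·119 − 5·125 = 325
  T = 73 − 2·119 + 2·125 − 5·325 = -1540
  P = 26 − 4·119 + 3·325 − 2·(-1540) = 3605
  J = 49 + 3605 = 3654
Option 1 (T − 17):
  G = 119
  U = 125
  D = 236 + 6·119 − 5·125 = 325
  T = 73 − 2·119 + 2·125 − 5·325 (−17 from intervention) = -1557
  P = 26 − 4·119 + 3·325 − 2·(-1557) = 3639
  J = 49 + 3639 = 3688
ΔP = 3639 − 3605 = 34; ΔJ = 3688 − 3654 = 34
Score = (-5)·34 + 4·34 = -34

-34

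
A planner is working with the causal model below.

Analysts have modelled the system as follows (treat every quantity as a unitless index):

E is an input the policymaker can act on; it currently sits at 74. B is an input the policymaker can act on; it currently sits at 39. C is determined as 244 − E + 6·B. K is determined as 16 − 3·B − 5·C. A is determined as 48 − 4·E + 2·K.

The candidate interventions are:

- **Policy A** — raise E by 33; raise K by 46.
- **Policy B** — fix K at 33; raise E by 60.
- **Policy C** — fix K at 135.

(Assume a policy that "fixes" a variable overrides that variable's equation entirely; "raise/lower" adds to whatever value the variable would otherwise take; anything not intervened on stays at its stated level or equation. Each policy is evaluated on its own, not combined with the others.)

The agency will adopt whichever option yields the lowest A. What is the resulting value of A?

-4200

Policy A (E + 33, K + 46):
  E = 74 + 33 = 107
  B = 39
  C = 244 − 107 + 6·39 = 371
  K = 16 − 3·39 − 5·371 (+46 from intervention) = -1910
  A = 48 − 4·107 + 2·(-1910) = -4200
Policy B (K := 33, E + 60):
  E = 74 + 60 = 134
  B = 39
  C = 244 − 134 + 6·39 = 344
  K = 33
  A = 48 − 4·134 + 2·33 = -422
Policy C (K := 135):
  E = 74
  B = 39
  C = 244 − 74 + 6·39 = 404
  K = 135
  A = 48 − 4·74 + 2·135 = 22
Comparing — Policy A: A=-4200, Policy B: A=-422, Policy C: A=22. Lowest is -4200 (Policy A).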